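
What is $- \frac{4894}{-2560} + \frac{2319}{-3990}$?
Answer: $\frac{226507}{170240} \approx 1.3305$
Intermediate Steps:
$- \frac{4894}{-2560} + \frac{2319}{-3990} = \left(-4894\right) \left(- \frac{1}{2560}\right) + 2319 \left(- \frac{1}{3990}\right) = \frac{2447}{1280} - \frac{773}{1330} = \frac{226507}{170240}$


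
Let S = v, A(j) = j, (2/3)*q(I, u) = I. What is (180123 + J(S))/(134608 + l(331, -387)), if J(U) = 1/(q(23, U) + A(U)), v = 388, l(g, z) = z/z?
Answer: 152203937/113744605 ≈ 1.3381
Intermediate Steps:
q(I, u) = 3*I/2
l(g, z) = 1
S = 388
J(U) = 1/(69/2 + U) (J(U) = 1/((3/2)*23 + U) = 1/(69/2 + U))
(180123 + J(S))/(134608 + l(331, -387)) = (180123 + 2/(69 + 2*388))/(134608 + 1) = (180123 + 2/(69 + 776))/134609 = (180123 + 2/845)*(1/134609) = (152203937/845)*(1/134609) = 152203937/113744605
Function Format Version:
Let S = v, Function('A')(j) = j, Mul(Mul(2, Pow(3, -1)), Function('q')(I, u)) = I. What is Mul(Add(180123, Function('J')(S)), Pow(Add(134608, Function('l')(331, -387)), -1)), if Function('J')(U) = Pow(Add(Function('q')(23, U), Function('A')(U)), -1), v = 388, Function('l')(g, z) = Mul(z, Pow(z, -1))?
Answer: Rational(152203937, 113744605) ≈ 1.3381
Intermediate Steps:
Function('q')(I, u) = Mul(Rational(3, 2), I)
Function('l')(g, z) = 1
S = 388
Function('J')(U) = Pow(Add(Rational(69, 2), U), -1) (Function('J')(U) = Pow(Add(Mul(Rational(3, 2), 23), U), -1) = Pow(Add(Rational(69, 2), U), -1))
Mul(Add(180123, Function('J')(S)), Pow(Add(134608, Function('l')(331, -387)), -1)) = Mul(Add(180123, Mul(2, Pow(Add(69, Mul(2, 388)), -1))), Pow(Add(134608, 1), -1)) = Mul(Add(180123, Mul(2, Pow(Add(69, 776), -1))), Pow(134609, -1)) = Mul(Add(180123, Mul(2, Pow(845, -1))), Rational(1, 134609)) = Mul(Add(180123, Mul(2, Rational(1, 845))), Rational(1, 134609)) = Mul(Add(180123, Rational(2, 845)), Rational(1, 134609)) = Mul(Rational(152203937, 845), Rational(1, 134609)) = Rational(152203937, 113744605)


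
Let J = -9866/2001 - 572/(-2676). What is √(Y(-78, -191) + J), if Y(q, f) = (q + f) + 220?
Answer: 8*I*√18569123922/148741 ≈ 7.3292*I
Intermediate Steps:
J = -701579/148741 (J = -9866*1/2001 - 572*(-1/2676) = -9866/2001 + 143/669 = -701579/148741 ≈ -4.7168)
Y(q, f) = 220 + f + q (Y(q, f) = (f + q) + 220 = 220 + f + q)
√(Y(-78, -191) + J) = √((220 - 191 - 78) - 701579/148741) = √(-49 - 701579/148741) = √(-7989888/148741) = 8*I*√18569123922/148741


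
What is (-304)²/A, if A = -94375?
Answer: -92416/94375 ≈ -0.97924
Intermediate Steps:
(-304)²/A = (-304)²/(-94375) = 92416*(-1/94375) = -92416/94375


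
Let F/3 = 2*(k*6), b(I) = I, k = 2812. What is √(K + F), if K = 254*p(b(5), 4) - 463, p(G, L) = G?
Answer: √102039 ≈ 319.44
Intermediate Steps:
K = 807 (K = 254*5 - 463 = 1270 - 463 = 807)
F = 101232 (F = 3*(2*(2812*6)) = 3*(2*16872) = 3*33744 = 101232)
√(K + F) = √(807 + 101232) = √102039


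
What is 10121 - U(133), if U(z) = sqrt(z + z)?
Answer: 10121 - sqrt(266) ≈ 10105.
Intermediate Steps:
U(z) = sqrt(2)*sqrt(z) (U(z) = sqrt(2*z) = sqrt(2)*sqrt(z))
10121 - U(133) = 10121 - sqrt(2)*sqrt(133) = 10121 - sqrt(266)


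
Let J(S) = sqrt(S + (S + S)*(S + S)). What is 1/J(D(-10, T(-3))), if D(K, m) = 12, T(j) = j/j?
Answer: sqrt(3)/42 ≈ 0.041239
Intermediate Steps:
T(j) = 1
J(S) = sqrt(S + 4*S**2) (J(S) = sqrt(S + (2*S)*(2*S)) = sqrt(S + 4*S**2))
1/J(D(-10, T(-3))) = 1/(sqrt(12*(1 + 4*12))) = 1/(sqrt(12*(1 + 48))) = 1/(sqrt(12*49)) = 1/(sqrt(588)) = 1/(14*sqrt(3)) = sqrt(3)/42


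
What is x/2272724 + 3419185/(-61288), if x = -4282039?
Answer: -2008325354043/34822677128 ≈ -57.673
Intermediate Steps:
x/2272724 + 3419185/(-61288) = -4282039/2272724 + 3419185/(-61288) = -4282039*1/2272724 + 3419185*(-1/61288) = -4282039/2272724 - 3419185/61288 = -2008325354043/34822677128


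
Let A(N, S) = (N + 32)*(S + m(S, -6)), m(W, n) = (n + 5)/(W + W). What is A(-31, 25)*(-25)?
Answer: -1249/2 ≈ -624.50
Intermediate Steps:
m(W, n) = (5 + n)/(2*W) (m(W, n) = (5 + n)/((2*W)) = (5 + n)*(1/(2*W)) = (5 + n)/(2*W))
A(N, S) = (32 + N)*(S - 1/(2*S)) (A(N, S) = (N + 32)*(S + (5 - 6)/(2*S)) = (32 + N)*(S + (½)*(-1)/S) = (32 + N)*(S - 1/(2*S)))
A(-31, 25)*(-25) = ((½)*(-32 - 1*(-31) + 2*25²*(32 - 31))/25)*(-25) = ((½)*(1/25)*(-32 + 31 + 2*625*1))*(-25) = ((½)*(1/25)*(-32 + 31 + 1250))*(-25) = ((½)*(1/25)*1249)*(-25) = (1249/50)*(-25) = -1249/2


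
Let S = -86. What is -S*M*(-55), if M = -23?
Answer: 108790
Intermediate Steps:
-S*M*(-55) = -(-86*(-23))*(-55) = -1978*(-55) = -1*(-108790) = 108790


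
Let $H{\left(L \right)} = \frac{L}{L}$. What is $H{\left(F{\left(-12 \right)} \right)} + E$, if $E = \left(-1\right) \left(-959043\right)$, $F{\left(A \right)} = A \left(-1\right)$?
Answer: $959044$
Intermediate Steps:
$F{\left(A \right)} = - A$
$E = 959043$
$H{\left(L \right)} = 1$
$H{\left(F{\left(-12 \right)} \right)} + E = 1 + 959043 = 959044$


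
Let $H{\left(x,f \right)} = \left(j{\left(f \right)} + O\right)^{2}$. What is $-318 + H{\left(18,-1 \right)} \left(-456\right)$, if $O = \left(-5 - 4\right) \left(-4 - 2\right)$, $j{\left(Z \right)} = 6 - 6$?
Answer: $-1330014$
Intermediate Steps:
$j{\left(Z \right)} = 0$ ($j{\left(Z \right)} = 6 - 6 = 0$)
$O = 54$ ($O = \left(-9\right) \left(-6\right) = 54$)
$H{\left(x,f \right)} = 2916$ ($H{\left(x,f \right)} = \left(0 + 54\right)^{2} = 54^{2} = 2916$)
$-318 + H{\left(18,-1 \right)} \left(-456\right) = -318 + 2916 \left(-456\right) = -318 - 1329696 = -1330014$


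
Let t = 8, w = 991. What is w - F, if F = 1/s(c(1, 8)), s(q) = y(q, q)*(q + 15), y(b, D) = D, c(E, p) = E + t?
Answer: 214055/216 ≈ 991.00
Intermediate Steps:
c(E, p) = 8 + E (c(E, p) = E + 8 = 8 + E)
s(q) = q*(15 + q) (s(q) = q*(q + 15) = q*(15 + q))
F = 1/216 (F = 1/((8 + 1)*(15 + (8 + 1))) = 1/(9*(15 + 9)) = 1/(9*24) = 1/216 ≈ 0.0046296)
w - F = 991 - 1*1/216 = 991 - 1/216 = 214055/216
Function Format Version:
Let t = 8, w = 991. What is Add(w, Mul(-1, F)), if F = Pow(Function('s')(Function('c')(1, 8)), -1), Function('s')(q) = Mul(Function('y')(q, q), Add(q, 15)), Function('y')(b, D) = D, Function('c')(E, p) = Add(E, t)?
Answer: Rational(214055, 216) ≈ 991.00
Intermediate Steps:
Function('c')(E, p) = Add(8, E) (Function('c')(E, p) = Add(E, 8) = Add(8, E))
Function('s')(q) = Mul(q, Add(15, q)) (Function('s')(q) = Mul(q, Add(q, 15)) = Mul(q, Add(15, q)))
F = Rational(1, 216) (F = Pow(Mul(Add(8, 1), Add(15, Add(8, 1))), -1) = Pow(Mul(9, Add(15, 9)), -1) = Pow(Mul(9, 24), -1) = Pow(216, -1) = Rational(1, 216) ≈ 0.0046296)
Add(w, Mul(-1, F)) = Add(991, Mul(-1, Rational(1, 216))) = Add(991, Rational(-1, 216)) = Rational(214055, 216)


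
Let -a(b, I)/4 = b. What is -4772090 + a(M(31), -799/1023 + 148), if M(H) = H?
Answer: -4772214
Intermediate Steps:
a(b, I) = -4*b
-4772090 + a(M(31), -799/1023 + 148) = -4772090 - 4*31 = -4772090 - 124 = -4772214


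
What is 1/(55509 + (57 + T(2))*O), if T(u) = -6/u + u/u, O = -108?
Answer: 1/49569 ≈ 2.0174e-5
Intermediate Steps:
T(u) = 1 - 6/u (T(u) = -6/u + 1 = 1 - 6/u)
1/(55509 + (57 + T(2))*O) = 1/(55509 + (57 + (-6 + 2)/2)*(-108)) = 1/(55509 + (57 + (1/2)*(-4))*(-108)) = 1/(55509 + (57 - 2)*(-108)) = 1/(55509 + 55*(-108)) = 1/(55509 - 5940) = 1/49569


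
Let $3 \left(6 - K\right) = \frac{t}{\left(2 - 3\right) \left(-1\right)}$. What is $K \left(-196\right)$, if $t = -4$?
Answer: $- \frac{4312}{3} \approx -1437.3$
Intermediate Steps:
$K = \frac{22}{3}$ ($K = 6 - \frac{\left(-4\right) \frac{1}{\left(2 - 3\right) \left(-1\right)}}{3} = 6 - \frac{\left(-4\right) \frac{1}{\left(-1\right) \left(-1\right)}}{3} = 6 - \frac{\left(-4\right) 1^{-1}}{3} = 6 - \frac{\left(-4\right) 1}{3} = 6 - - \frac{4}{3} = 6 + \frac{4}{3} = \frac{22}{3} \approx 7.3333$)
$K \left(-196\right) = \frac{22}{3} \left(-196\right) = - \frac{4312}{3}$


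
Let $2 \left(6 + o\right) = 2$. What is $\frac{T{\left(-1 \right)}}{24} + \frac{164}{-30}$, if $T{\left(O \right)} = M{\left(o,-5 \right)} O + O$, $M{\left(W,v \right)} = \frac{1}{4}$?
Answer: $- \frac{883}{160} \approx -5.5188$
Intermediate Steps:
$o = -5$ ($o = -6 + \frac{1}{2} \cdot 2 = -6 + 1 = -5$)
$M{\left(W,v \right)} = \frac{1}{4}$
$T{\left(O \right)} = \frac{5 O}{4}$ ($T{\left(O \right)} = \frac{O}{4} + O = \frac{5 O}{4}$)
$\frac{T{\left(-1 \right)}}{24} + \frac{164}{-30} = \frac{\frac{5}{4} \left(-1\right)}{24} + \frac{164}{-30} = \left(- \frac{5}{4}\right) \frac{1}{24} + 164 \left(- \frac{1}{30}\right) = - \frac{5}{96} - \frac{82}{15} = - \frac{883}{160}$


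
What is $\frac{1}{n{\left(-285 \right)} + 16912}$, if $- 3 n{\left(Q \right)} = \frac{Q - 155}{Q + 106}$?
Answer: $\frac{537}{9081304} \approx 5.9132 \cdot 10^{-5}$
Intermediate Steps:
$n{\left(Q \right)} = - \frac{-155 + Q}{3 \left(106 + Q\right)}$ ($n{\left(Q \right)} = - \frac{\left(Q - 155\right) \frac{1}{Q + 106}}{3} = - \frac{\left(-155 + Q\right) \frac{1}{106 + Q}}{3} = - \frac{\frac{1}{106 + Q} \left(-155 + Q\right)}{3} = - \frac{-155 + Q}{3 \left(106 + Q\right)}$)
$\frac{1}{n{\left(-285 \right)} + 16912} = \frac{1}{\frac{155 - -285}{3 \left(106 - 285\right)} + 16912} = \frac{1}{\frac{155 + 285}{3 \left(-179\right)} + 16912} = \frac{1}{\frac{1}{3} \left(- \frac{1}{179}\right) 440 + 16912} = \frac{1}{- \frac{440}{537} + 16912} = \frac{1}{\frac{9081304}{537}} = \frac{537}{9081304}$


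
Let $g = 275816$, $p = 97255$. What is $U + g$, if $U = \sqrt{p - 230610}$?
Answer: $275816 + i \sqrt{133355} \approx 2.7582 \cdot 10^{5} + 365.18 i$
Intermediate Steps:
$U = i \sqrt{133355}$ ($U = \sqrt{97255 - 230610} = \sqrt{-133355} = i \sqrt{133355} \approx 365.18 i$)
$U + g = i \sqrt{133355} + 275816 = 275816 + i \sqrt{133355}$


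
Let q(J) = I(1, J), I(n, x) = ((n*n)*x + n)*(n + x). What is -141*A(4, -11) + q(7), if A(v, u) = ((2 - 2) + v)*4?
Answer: -2192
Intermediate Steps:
I(n, x) = (n + x)*(n + x*n²) (I(n, x) = (n²*x + n)*(n + x) = (x*n² + n)*(n + x) = (n + x*n²)*(n + x) = (n + x)*(n + x*n²))
A(v, u) = 4*v (A(v, u) = (0 + v)*4 = v*4 = 4*v)
q(J) = 1 + J² + 2*J (q(J) = 1*(1 + J + 1*J² + J*1²) = 1*(1 + J + J² + J*1) = 1*(1 + J + J² + J) = 1*(1 + J² + 2*J) = 1 + J² + 2*J)
-141*A(4, -11) + q(7) = -564*4 + (1 + 7² + 2*7) = -141*16 + (1 + 49 + 14) = -2256 + 64 = -2192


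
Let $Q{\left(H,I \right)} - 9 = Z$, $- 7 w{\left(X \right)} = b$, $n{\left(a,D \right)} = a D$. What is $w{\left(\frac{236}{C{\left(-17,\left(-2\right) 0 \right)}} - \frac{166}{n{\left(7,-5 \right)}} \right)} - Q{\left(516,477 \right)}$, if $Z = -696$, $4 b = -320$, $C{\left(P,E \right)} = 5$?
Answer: $\frac{4889}{7} \approx 698.43$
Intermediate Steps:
$n{\left(a,D \right)} = D a$
$b = -80$ ($b = \frac{1}{4} \left(-320\right) = -80$)
$w{\left(X \right)} = \frac{80}{7}$ ($w{\left(X \right)} = \left(- \frac{1}{7}\right) \left(-80\right) = \frac{80}{7}$)
$Q{\left(H,I \right)} = -687$ ($Q{\left(H,I \right)} = 9 - 696 = -687$)
$w{\left(\frac{236}{C{\left(-17,\left(-2\right) 0 \right)}} - \frac{166}{n{\left(7,-5 \right)}} \right)} - Q{\left(516,477 \right)} = \frac{80}{7} - -687 = \frac{80}{7} + 687 = \frac{4889}{7}$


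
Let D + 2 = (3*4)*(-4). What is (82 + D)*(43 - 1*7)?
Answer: 1152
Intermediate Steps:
D = -50 (D = -2 + (3*4)*(-4) = -2 + 12*(-4) = -2 - 48 = -50)
(82 + D)*(43 - 1*7) = (82 - 50)*(43 - 1*7) = 32*(43 - 7) = 32*36 = 1152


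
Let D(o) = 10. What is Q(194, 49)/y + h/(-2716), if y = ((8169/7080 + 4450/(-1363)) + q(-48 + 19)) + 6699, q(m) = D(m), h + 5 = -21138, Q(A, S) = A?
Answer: 457832178434087/58594754685404 ≈ 7.8135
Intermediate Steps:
h = -21143 (h = -5 - 21138 = -21143)
q(m) = 10
y = 21573915569/3216680 (y = ((8169/7080 + 4450/(-1363)) + 10) + 6699 = ((8169*(1/7080) + 4450*(-1/1363)) + 10) + 6699 = ((2723/2360 - 4450/1363) + 10) + 6699 = (-6790551/3216680 + 10) + 6699 = 25376249/3216680 + 6699 = 21573915569/3216680 ≈ 6706.9)
Q(194, 49)/y + h/(-2716) = 194/(21573915569/3216680) - 21143/(-2716) = 194*(3216680/21573915569) - 21143*(-1/2716) = 624035920/21573915569 + 21143/2716 = 457832178434087/58594754685404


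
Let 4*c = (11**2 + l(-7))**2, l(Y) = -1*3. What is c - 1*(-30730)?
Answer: 34211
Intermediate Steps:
l(Y) = -3
c = 3481 (c = (11**2 - 3)**2/4 = (121 - 3)**2/4 = (1/4)*118**2 = (1/4)*13924 = 3481)
c - 1*(-30730) = 3481 - 1*(-30730) = 3481 + 30730 = 34211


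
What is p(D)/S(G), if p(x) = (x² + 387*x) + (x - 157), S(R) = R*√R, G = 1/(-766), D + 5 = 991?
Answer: 1037628962*I*√766 ≈ 2.8718e+10*I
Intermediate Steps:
D = 986 (D = -5 + 991 = 986)
G = -1/766 ≈ -0.0013055
S(R) = R^(3/2)
p(x) = -157 + x² + 388*x (p(x) = (x² + 387*x) + (-157 + x) = -157 + x² + 388*x)
p(D)/S(G) = (-157 + 986² + 388*986)/((-1/766)^(3/2)) = (-157 + 972196 + 382568)/((-I*√766/586756)) = 1354607*(766*I*√766) = 1037628962*I*√766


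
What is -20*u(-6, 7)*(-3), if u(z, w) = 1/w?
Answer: 60/7 ≈ 8.5714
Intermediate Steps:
-20*u(-6, 7)*(-3) = -20/7*(-3) = 60/7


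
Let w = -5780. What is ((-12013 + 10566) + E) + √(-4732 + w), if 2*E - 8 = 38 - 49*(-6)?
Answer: -1277 + 12*I*√73 ≈ -1277.0 + 102.53*I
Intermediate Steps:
E = 170 (E = 4 + (38 - 49*(-6))/2 = 4 + (38 + 294)/2 = 4 + (½)*332 = 4 + 166 = 170)
((-12013 + 10566) + E) + √(-4732 + w) = ((-12013 + 10566) + 170) + √(-4732 - 5780) = (-1447 + 170) + √(-10512) = -1277 + 12*I*√73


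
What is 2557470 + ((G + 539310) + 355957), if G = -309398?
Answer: 3143339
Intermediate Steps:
2557470 + ((G + 539310) + 355957) = 2557470 + ((-309398 + 539310) + 355957) = 2557470 + (229912 + 355957) = 2557470 + 585869 = 3143339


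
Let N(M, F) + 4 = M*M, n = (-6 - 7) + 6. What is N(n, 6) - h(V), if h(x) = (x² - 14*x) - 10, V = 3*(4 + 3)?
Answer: -92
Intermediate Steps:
V = 21 (V = 3*7 = 21)
h(x) = -10 + x² - 14*x
n = -7 (n = -13 + 6 = -7)
N(M, F) = -4 + M² (N(M, F) = -4 + M*M = -4 + M²)
N(n, 6) - h(V) = (-4 + (-7)²) - (-10 + 21² - 14*21) = (-4 + 49) - (-10 + 441 - 294) = 45 - 1*137 = 45 - 137 = -92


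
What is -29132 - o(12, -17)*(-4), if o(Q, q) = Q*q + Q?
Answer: -29900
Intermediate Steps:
o(Q, q) = Q + Q*q
-29132 - o(12, -17)*(-4) = -29132 - 12*(1 - 17)*(-4) = -29132 - 12*(-16)*(-4) = -29132 - (-192)*(-4) = -29132 - 1*768 = -29132 - 768 = -29900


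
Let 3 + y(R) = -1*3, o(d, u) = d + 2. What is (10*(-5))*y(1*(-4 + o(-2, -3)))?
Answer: 300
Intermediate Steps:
o(d, u) = 2 + d
y(R) = -6 (y(R) = -3 - 1*3 = -3 - 3 = -6)
(10*(-5))*y(1*(-4 + o(-2, -3))) = (10*(-5))*(-6) = -50*(-6) = 300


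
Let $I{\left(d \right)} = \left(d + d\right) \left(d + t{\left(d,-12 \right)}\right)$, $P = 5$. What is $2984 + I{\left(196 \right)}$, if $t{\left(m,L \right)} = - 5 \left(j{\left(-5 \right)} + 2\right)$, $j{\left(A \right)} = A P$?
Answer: $124896$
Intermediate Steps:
$j{\left(A \right)} = 5 A$ ($j{\left(A \right)} = A 5 = 5 A$)
$t{\left(m,L \right)} = 115$ ($t{\left(m,L \right)} = - 5 \left(5 \left(-5\right) + 2\right) = - 5 \left(-25 + 2\right) = \left(-5\right) \left(-23\right) = 115$)
$I{\left(d \right)} = 2 d \left(115 + d\right)$ ($I{\left(d \right)} = \left(d + d\right) \left(d + 115\right) = 2 d \left(115 + d\right)$)
$2984 + I{\left(196 \right)} = 2984 + 2 \cdot 196 \left(115 + 196\right) = 2984 + 2 \cdot 196 \cdot 311 = 2984 + 121912 = 124896$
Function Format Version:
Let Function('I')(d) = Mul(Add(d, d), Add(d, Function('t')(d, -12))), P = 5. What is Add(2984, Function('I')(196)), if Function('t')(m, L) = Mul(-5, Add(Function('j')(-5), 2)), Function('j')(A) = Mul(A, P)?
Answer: 124896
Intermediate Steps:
Function('j')(A) = Mul(5, A) (Function('j')(A) = Mul(A, 5) = Mul(5, A))
Function('t')(m, L) = 115 (Function('t')(m, L) = Mul(-5, Add(Mul(5, -5), 2)) = Mul(-5, Add(-25, 2)) = Mul(-5, -23) = 115)
Function('I')(d) = Mul(2, d, Add(115, d)) (Function('I')(d) = Mul(Add(d, d), Add(d, 115)) = Mul(Mul(2, d), Add(115, d)) = Mul(2, d, Add(115, d)))
Add(2984, Function('I')(196)) = Add(2984, Mul(2, 196, Add(115, 196))) = Add(2984, Mul(2, 196, 311)) = Add(2984, 121912) = 124896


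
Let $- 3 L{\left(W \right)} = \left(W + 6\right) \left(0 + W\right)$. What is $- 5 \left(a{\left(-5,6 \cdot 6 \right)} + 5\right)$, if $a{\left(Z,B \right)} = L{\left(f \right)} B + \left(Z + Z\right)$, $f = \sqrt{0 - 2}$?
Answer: $-95 + 360 i \sqrt{2} \approx -95.0 + 509.12 i$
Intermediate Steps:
$f = i \sqrt{2}$ ($f = \sqrt{-2} = i \sqrt{2} \approx 1.4142 i$)
$L{\left(W \right)} = - \frac{W \left(6 + W\right)}{3}$ ($L{\left(W \right)} = - \frac{\left(W + 6\right) \left(0 + W\right)}{3} = - \frac{\left(6 + W\right) W}{3} = - \frac{W \left(6 + W\right)}{3}$)
$a{\left(Z,B \right)} = 2 Z - \frac{i B \sqrt{2} \left(6 + i \sqrt{2}\right)}{3}$ ($a{\left(Z,B \right)} = - \frac{i \sqrt{2} \left(6 + i \sqrt{2}\right)}{3} B + \left(Z + Z\right) = - \frac{i \sqrt{2} \left(6 + i \sqrt{2}\right)}{3} B + 2 Z = - \frac{i B \sqrt{2} \left(6 + i \sqrt{2}\right)}{3} + 2 Z = 2 Z - \frac{i B \sqrt{2} \left(6 + i \sqrt{2}\right)}{3}$)
$- 5 \left(a{\left(-5,6 \cdot 6 \right)} + 5\right) = - 5 \left(\left(2 \left(-5\right) + \frac{2 \cdot 6 \cdot 6}{3} - 2 i 6 \cdot 6 \sqrt{2}\right) + 5\right) = - 5 \left(\left(-10 + \frac{2}{3} \cdot 36 - 2 i 36 \sqrt{2}\right) + 5\right) = - 5 \left(\left(-10 + 24 - 72 i \sqrt{2}\right) + 5\right) = - 5 \left(\left(14 - 72 i \sqrt{2}\right) + 5\right) = - 5 \left(19 - 72 i \sqrt{2}\right) = -95 + 360 i \sqrt{2}$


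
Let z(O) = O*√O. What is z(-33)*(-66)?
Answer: 2178*I*√33 ≈ 12512.0*I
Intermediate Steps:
z(O) = O^(3/2)
z(-33)*(-66) = (-33)^(3/2)*(-66) = -33*I*√33*(-66) = 2178*I*√33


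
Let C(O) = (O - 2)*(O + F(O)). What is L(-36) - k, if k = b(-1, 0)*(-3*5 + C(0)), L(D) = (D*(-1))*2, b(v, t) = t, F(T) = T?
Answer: 72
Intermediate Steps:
L(D) = -2*D (L(D) = -D*2 = -2*D)
C(O) = 2*O*(-2 + O) (C(O) = (O - 2)*(O + O) = (-2 + O)*(2*O) = 2*O*(-2 + O))
k = 0 (k = 0*(-3*5 + 2*0*(-2 + 0)) = 0*(-15 + 2*0*(-2)) = 0*(-15 + 0) = 0*(-15) = 0)
L(-36) - k = -2*(-36) - 1*0 = 72 + 0 = 72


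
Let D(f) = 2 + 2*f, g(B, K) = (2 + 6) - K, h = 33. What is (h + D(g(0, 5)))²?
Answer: 1681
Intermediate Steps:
g(B, K) = 8 - K
(h + D(g(0, 5)))² = (33 + (2 + 2*(8 - 1*5)))² = (33 + (2 + 2*(8 - 5)))² = (33 + (2 + 2*3))² = (33 + (2 + 6))² = (33 + 8)² = 41² = 1681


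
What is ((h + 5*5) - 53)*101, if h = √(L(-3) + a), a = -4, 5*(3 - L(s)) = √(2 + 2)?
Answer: -2828 + 101*I*√35/5 ≈ -2828.0 + 119.5*I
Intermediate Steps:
L(s) = 13/5 (L(s) = 3 - √(2 + 2)/5 = 3 - √4/5 = 3 - ⅕*2 = 3 - ⅖ = 13/5)
h = I*√35/5 (h = √(13/5 - 4) = √(-7/5) = I*√35/5 ≈ 1.1832*I)
((h + 5*5) - 53)*101 = ((I*√35/5 + 5*5) - 53)*101 = ((I*√35/5 + 25) - 53)*101 = ((25 + I*√35/5) - 53)*101 = (-28 + I*√35/5)*101 = -2828 + 101*I*√35/5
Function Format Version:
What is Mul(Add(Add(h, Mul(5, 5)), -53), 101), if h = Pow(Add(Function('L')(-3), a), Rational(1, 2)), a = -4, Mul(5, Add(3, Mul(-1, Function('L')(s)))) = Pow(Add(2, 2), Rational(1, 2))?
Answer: Add(-2828, Mul(Rational(101, 5), I, Pow(35, Rational(1, 2)))) ≈ Add(-2828.0, Mul(119.50, I))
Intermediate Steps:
Function('L')(s) = Rational(13, 5) (Function('L')(s) = Add(3, Mul(Rational(-1, 5), Pow(Add(2, 2), Rational(1, 2)))) = Add(3, Mul(Rational(-1, 5), Pow(4, Rational(1, 2)))) = Add(3, Mul(Rational(-1, 5), 2)) = Add(3, Rational(-2, 5)) = Rational(13, 5))
h = Mul(Rational(1, 5), I, Pow(35, Rational(1, 2))) (h = Pow(Add(Rational(13, 5), -4), Rational(1, 2)) = Pow(Rational(-7, 5), Rational(1, 2)) = Mul(Rational(1, 5), I, Pow(35, Rational(1, 2))) ≈ Mul(1.1832, I))
Mul(Add(Add(h, Mul(5, 5)), -53), 101) = Mul(Add(Add(Mul(Rational(1, 5), I, Pow(35, Rational(1, 2))), Mul(5, 5)), -53), 101) = Mul(Add(Add(Mul(Rational(1, 5), I, Pow(35, Rational(1, 2))), 25), -53), 101) = Mul(Add(Add(25, Mul(Rational(1, 5), I, Pow(35, Rational(1, 2)))), -53), 101) = Mul(Add(-28, Mul(Rational(1, 5), I, Pow(35, Rational(1, 2)))), 101) = Add(-2828, Mul(Rational(101, 5), I, Pow(35, Rational(1, 2))))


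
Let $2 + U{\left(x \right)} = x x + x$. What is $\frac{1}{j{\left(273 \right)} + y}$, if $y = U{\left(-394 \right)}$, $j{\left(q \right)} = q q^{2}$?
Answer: $\frac{1}{20501257} \approx 4.8778 \cdot 10^{-8}$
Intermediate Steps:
$j{\left(q \right)} = q^{3}$
$U{\left(x \right)} = -2 + x + x^{2}$ ($U{\left(x \right)} = -2 + \left(x x + x\right) = -2 + \left(x^{2} + x\right) = -2 + \left(x + x^{2}\right) = -2 + x + x^{2}$)
$y = 154840$ ($y = -2 - 394 + \left(-394\right)^{2} = -2 - 394 + 155236 = 154840$)
$\frac{1}{j{\left(273 \right)} + y} = \frac{1}{273^{3} + 154840} = \frac{1}{20346417 + 154840} = \frac{1}{20501257}$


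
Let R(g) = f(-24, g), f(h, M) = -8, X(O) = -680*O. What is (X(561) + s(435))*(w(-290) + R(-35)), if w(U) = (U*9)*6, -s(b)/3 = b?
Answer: 5997475380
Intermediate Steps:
R(g) = -8
s(b) = -3*b
w(U) = 54*U (w(U) = (9*U)*6 = 54*U)
(X(561) + s(435))*(w(-290) + R(-35)) = (-680*561 - 3*435)*(54*(-290) - 8) = (-381480 - 1305)*(-15660 - 8) = -382785*(-15668) = 5997475380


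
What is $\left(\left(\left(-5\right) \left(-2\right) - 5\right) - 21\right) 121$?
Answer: $-1936$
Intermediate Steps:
$\left(\left(\left(-5\right) \left(-2\right) - 5\right) - 21\right) 121 = \left(\left(10 - 5\right) - 21\right) 121 = \left(5 - 21\right) 121 = \left(-16\right) 121 = -1936$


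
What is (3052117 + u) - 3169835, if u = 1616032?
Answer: 1498314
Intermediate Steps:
(3052117 + u) - 3169835 = (3052117 + 1616032) - 3169835 = 4668149 - 3169835 = 1498314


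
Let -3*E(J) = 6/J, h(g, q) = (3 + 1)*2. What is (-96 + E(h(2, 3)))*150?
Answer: -28875/2 ≈ -14438.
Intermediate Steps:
h(g, q) = 8 (h(g, q) = 4*2 = 8)
E(J) = -2/J
(-96 + E(h(2, 3)))*150 = (-96 - 2/8)*150 = (-96 - 2*⅛)*150 = (-96 - ¼)*150 = -385/4*150 = -28875/2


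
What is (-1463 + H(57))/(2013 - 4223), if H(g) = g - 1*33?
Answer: 1439/2210 ≈ 0.65113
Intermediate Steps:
H(g) = -33 + g (H(g) = g - 33 = -33 + g)
(-1463 + H(57))/(2013 - 4223) = (-1463 + (-33 + 57))/(2013 - 4223) = (-1463 + 24)/(-2210) = -1439*(-1/2210) = 1439/2210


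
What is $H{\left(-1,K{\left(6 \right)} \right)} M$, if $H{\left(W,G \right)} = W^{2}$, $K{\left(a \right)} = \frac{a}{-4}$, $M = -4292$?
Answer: $-4292$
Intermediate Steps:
$K{\left(a \right)} = - \frac{a}{4}$ ($K{\left(a \right)} = a \left(- \frac{1}{4}\right) = - \frac{a}{4}$)
$H{\left(-1,K{\left(6 \right)} \right)} M = \left(-1\right)^{2} \left(-4292\right) = 1 \left(-4292\right) = -4292$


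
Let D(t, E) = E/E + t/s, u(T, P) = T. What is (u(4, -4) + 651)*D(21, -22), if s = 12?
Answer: 7205/4 ≈ 1801.3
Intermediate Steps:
D(t, E) = 1 + t/12 (D(t, E) = E/E + t/12 = 1 + t*(1/12) = 1 + t/12)
(u(4, -4) + 651)*D(21, -22) = (4 + 651)*(1 + (1/12)*21) = 655*(1 + 7/4) = 655*(11/4) = 7205/4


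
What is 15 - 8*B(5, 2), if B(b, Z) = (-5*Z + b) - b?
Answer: 95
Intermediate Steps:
B(b, Z) = -5*Z (B(b, Z) = (b - 5*Z) - b = -5*Z)
15 - 8*B(5, 2) = 15 - (-40)*2 = 15 - 8*(-10) = 15 + 80 = 95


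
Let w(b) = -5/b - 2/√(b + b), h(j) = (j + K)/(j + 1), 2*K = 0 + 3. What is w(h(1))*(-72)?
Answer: 288 + 144*√10/5 ≈ 379.07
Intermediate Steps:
K = 3/2 (K = (0 + 3)/2 = (½)*3 = 3/2 ≈ 1.5000)
h(j) = (3/2 + j)/(1 + j) (h(j) = (j + 3/2)/(j + 1) = (3/2 + j)/(1 + j))
w(b) = -5/b - √2/√b (w(b) = -5/b - 2*√2/(2*√b) = -5/b - √2/√b)
w(h(1))*(-72) = (-5*(1 + 1)/(3/2 + 1) - √2/√((3/2 + 1)/(1 + 1)))*(-72) = (-5/((5/2)/2) - √2/√((5/2)/2))*(-72) = (-5/((½)*(5/2)) - √2/√((½)*(5/2)))*(-72) = (-5/5/4 - √2/√(5/4))*(-72) = (-5*⅘ - √2*2*√5/5)*(-72) = (-4 - 2*√10/5)*(-72) = 288 + 144*√10/5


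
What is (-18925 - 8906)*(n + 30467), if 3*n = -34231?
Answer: -530366090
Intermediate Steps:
n = -34231/3 (n = (⅓)*(-34231) = -34231/3 ≈ -11410.)
(-18925 - 8906)*(n + 30467) = (-18925 - 8906)*(-34231/3 + 30467) = -27831*57170/3 = -530366090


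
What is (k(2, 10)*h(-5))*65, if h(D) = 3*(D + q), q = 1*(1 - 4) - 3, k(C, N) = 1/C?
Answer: -2145/2 ≈ -1072.5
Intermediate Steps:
q = -6 (q = 1*(-3) - 3 = -3 - 3 = -6)
h(D) = -18 + 3*D (h(D) = 3*(D - 6) = 3*(-6 + D) = -18 + 3*D)
(k(2, 10)*h(-5))*65 = ((-18 + 3*(-5))/2)*65 = ((-18 - 15)/2)*65 = ((½)*(-33))*65 = -33/2*65 = -2145/2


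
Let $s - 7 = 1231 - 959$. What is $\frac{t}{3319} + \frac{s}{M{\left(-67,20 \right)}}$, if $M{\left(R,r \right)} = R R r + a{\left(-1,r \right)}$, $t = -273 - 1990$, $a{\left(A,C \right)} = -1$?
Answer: $- \frac{202243876}{297976501} \approx -0.67872$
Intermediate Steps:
$s = 279$ ($s = 7 + \left(1231 - 959\right) = 7 + 272 = 279$)
$t = -2263$ ($t = -273 - 1990 = -2263$)
$M{\left(R,r \right)} = -1 + r R^{2}$ ($M{\left(R,r \right)} = R R r - 1 = R^{2} r - 1 = r R^{2} - 1 = -1 + r R^{2}$)
$\frac{t}{3319} + \frac{s}{M{\left(-67,20 \right)}} = - \frac{2263}{3319} + \frac{279}{-1 + 20 \left(-67\right)^{2}} = \left(-2263\right) \frac{1}{3319} + \frac{279}{-1 + 20 \cdot 4489} = - \frac{2263}{3319} + \frac{279}{-1 + 89780} = - \frac{2263}{3319} + \frac{279}{89779} = - \frac{202243876}{297976501}$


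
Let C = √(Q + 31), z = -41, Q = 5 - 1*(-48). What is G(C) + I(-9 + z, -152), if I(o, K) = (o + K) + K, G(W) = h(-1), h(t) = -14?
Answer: -368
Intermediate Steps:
Q = 53 (Q = 5 + 48 = 53)
C = 2*√21 (C = √(53 + 31) = √84 = 2*√21 ≈ 9.1651)
G(W) = -14
I(o, K) = o + 2*K (I(o, K) = (K + o) + K = o + 2*K)
G(C) + I(-9 + z, -152) = -14 + ((-9 - 41) + 2*(-152)) = -14 + (-50 - 304) = -14 - 354 = -368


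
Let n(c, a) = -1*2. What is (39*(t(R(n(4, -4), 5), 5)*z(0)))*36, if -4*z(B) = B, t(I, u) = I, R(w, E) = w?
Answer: 0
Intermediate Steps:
n(c, a) = -2
z(B) = -B/4
(39*(t(R(n(4, -4), 5), 5)*z(0)))*36 = (39*(-(-1)*0/2))*36 = (39*(-2*0))*36 = (39*0)*36 = 0*36 = 0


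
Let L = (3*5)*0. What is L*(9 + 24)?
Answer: 0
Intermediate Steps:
L = 0 (L = 15*0 = 0)
L*(9 + 24) = 0*(9 + 24) = 0*33 = 0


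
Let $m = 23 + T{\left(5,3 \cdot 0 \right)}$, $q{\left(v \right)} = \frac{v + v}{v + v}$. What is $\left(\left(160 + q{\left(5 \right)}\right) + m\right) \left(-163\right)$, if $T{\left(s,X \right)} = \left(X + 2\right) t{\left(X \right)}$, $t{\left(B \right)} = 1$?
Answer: $-30318$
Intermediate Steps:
$q{\left(v \right)} = 1$ ($q{\left(v \right)} = \frac{2 v}{2 v} = 2 v \frac{1}{2 v} = 1$)
$T{\left(s,X \right)} = 2 + X$ ($T{\left(s,X \right)} = \left(X + 2\right) 1 = \left(2 + X\right) 1 = 2 + X$)
$m = 25$ ($m = 23 + \left(2 + 3 \cdot 0\right) = 23 + \left(2 + 0\right) = 23 + 2 = 25$)
$\left(\left(160 + q{\left(5 \right)}\right) + m\right) \left(-163\right) = \left(\left(160 + 1\right) + 25\right) \left(-163\right) = \left(161 + 25\right) \left(-163\right) = 186 \left(-163\right) = -30318$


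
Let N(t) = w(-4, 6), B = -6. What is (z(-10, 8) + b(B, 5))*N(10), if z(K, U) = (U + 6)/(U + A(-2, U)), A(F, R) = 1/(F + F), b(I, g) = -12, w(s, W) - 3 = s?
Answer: 316/31 ≈ 10.194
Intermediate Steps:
w(s, W) = 3 + s
A(F, R) = 1/(2*F)
N(t) = -1 (N(t) = 3 - 4 = -1)
z(K, U) = (6 + U)/(-¼ + U) (z(K, U) = (U + 6)/(U + (½)/(-2)) = (6 + U)/(U + (½)*(-½)) = (6 + U)/(U - ¼) = (6 + U)/(-¼ + U))
(z(-10, 8) + b(B, 5))*N(10) = (4*(6 + 8)/(-1 + 4*8) - 12)*(-1) = (4*14/(-1 + 32) - 12)*(-1) = (4*14/31 - 12)*(-1) = (4*(1/31)*14 - 12)*(-1) = (56/31 - 12)*(-1) = -316/31*(-1) = 316/31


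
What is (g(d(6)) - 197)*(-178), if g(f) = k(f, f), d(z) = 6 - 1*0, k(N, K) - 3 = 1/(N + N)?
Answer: 207103/6 ≈ 34517.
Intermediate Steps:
k(N, K) = 3 + 1/(2*N) (k(N, K) = 3 + 1/(N + N) = 3 + 1/(2*N))
d(z) = 6 (d(z) = 6 + 0 = 6)
g(f) = 3 + 1/(2*f)
(g(d(6)) - 197)*(-178) = ((3 + (½)/6) - 197)*(-178) = ((3 + (½)*(⅙)) - 197)*(-178) = ((3 + 1/12) - 197)*(-178) = (37/12 - 197)*(-178) = -2327/12*(-178) = 207103/6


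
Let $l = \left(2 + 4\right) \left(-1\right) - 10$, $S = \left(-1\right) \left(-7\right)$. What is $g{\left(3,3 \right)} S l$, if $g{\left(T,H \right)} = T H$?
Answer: $-1008$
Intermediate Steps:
$S = 7$
$g{\left(T,H \right)} = H T$
$l = -16$ ($l = 6 \left(-1\right) - 10 = -6 - 10 = -16$)
$g{\left(3,3 \right)} S l = 3 \cdot 3 \cdot 7 \left(-16\right) = 9 \cdot 7 \left(-16\right) = 63 \left(-16\right) = -1008$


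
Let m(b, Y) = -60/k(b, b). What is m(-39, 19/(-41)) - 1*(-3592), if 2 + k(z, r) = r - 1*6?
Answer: 168884/47 ≈ 3593.3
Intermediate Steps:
k(z, r) = -8 + r (k(z, r) = -2 + (r - 1*6) = -2 + (r - 6) = -2 + (-6 + r) = -8 + r)
m(b, Y) = -60/(-8 + b)
m(-39, 19/(-41)) - 1*(-3592) = -60/(-8 - 39) - 1*(-3592) = -60/(-47) + 3592 = -60*(-1/47) + 3592 = 60/47 + 3592 = 168884/47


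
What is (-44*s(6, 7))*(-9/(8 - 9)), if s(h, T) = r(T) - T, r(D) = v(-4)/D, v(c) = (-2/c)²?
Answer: 19305/7 ≈ 2757.9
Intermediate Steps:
v(c) = 4/c²
r(D) = 1/(4*D) (r(D) = (4/(-4)²)/D = (4*(1/16))/D = 1/(4*D))
s(h, T) = -T + 1/(4*T) (s(h, T) = 1/(4*T) - T = -T + 1/(4*T))
(-44*s(6, 7))*(-9/(8 - 9)) = (-44*(-1*7 + (¼)/7))*(-9/(8 - 9)) = (-44*(-7 + (¼)*(⅐)))*(-9/(-1)) = (-44*(-7 + 1/28))*(-1*(-9)) = -44*(-195/28)*9 = (2145/7)*9 = 19305/7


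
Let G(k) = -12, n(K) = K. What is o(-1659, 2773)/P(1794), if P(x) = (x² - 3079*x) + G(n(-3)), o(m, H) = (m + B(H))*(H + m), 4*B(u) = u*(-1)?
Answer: 54029/47532 ≈ 1.1367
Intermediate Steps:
B(u) = -u/4 (B(u) = (u*(-1))/4 = (-u)/4 = -u/4)
o(m, H) = (H + m)*(m - H/4) (o(m, H) = (m - H/4)*(H + m) = (H + m)*(m - H/4))
P(x) = -12 + x² - 3079*x (P(x) = (x² - 3079*x) - 12 = -12 + x² - 3079*x)
o(-1659, 2773)/P(1794) = ((-1659)² - ¼*2773² + (¾)*2773*(-1659))/(-12 + 1794² - 3079*1794) = (2752281 - ¼*7689529 - 13801221/4)/(-12 + 3218436 - 5523726) = (2752281 - 7689529/4 - 13801221/4)/(-2305302) = -5240813/2*(-1/2305302) = 54029/47532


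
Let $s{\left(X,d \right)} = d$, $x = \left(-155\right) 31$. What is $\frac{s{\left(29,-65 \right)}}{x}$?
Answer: $\frac{13}{961} \approx 0.013528$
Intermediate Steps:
$x = -4805$
$\frac{s{\left(29,-65 \right)}}{x} = - \frac{65}{-4805} = \left(-65\right) \left(- \frac{1}{4805}\right) = \frac{13}{961}$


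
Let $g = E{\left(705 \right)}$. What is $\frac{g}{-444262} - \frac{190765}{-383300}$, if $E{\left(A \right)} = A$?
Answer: $\frac{8447941393}{17028562460} \approx 0.4961$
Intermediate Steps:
$g = 705$
$\frac{g}{-444262} - \frac{190765}{-383300} = \frac{705}{-444262} - \frac{190765}{-383300} = 705 \left(- \frac{1}{444262}\right) - - \frac{38153}{76660} = - \frac{705}{444262} + \frac{38153}{76660} = \frac{8447941393}{17028562460}$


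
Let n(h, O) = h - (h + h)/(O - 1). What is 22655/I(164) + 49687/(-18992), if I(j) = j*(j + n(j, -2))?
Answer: -587516321/255404416 ≈ -2.3003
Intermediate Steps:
n(h, O) = h - 2*h/(-1 + O)
I(j) = 8*j²/3 (I(j) = j*(j + j*(-3 - 2)/(-1 - 2)) = j*(j + j*(-5)/(-3)) = j*(j + j*(-⅓)*(-5)) = j*(j + 5*j/3) = j*(8*j/3) = 8*j²/3)
22655/I(164) + 49687/(-18992) = 22655/(((8/3)*164²)) + 49687/(-18992) = 22655/(((8/3)*26896)) + 49687*(-1/18992) = 22655/(215168/3) - 49687/18992 = 22655*(3/215168) - 49687/18992 = 67965/215168 - 49687/18992 = -587516321/255404416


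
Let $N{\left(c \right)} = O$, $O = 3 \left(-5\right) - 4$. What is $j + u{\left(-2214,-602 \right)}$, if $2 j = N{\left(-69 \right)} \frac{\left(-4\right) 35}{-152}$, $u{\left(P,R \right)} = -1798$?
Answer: $- \frac{7227}{4} \approx -1806.8$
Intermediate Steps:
$O = -19$ ($O = -15 - 4 = -19$)
$N{\left(c \right)} = -19$
$j = - \frac{35}{4}$ ($j = \frac{\left(-19\right) \frac{\left(-4\right) 35}{-152}}{2} = \frac{\left(-19\right) \left(\left(-140\right) \left(- \frac{1}{152}\right)\right)}{2} = \frac{\left(-19\right) \frac{35}{38}}{2} = \frac{1}{2} \left(- \frac{35}{2}\right) = - \frac{35}{4} \approx -8.75$)
$j + u{\left(-2214,-602 \right)} = - \frac{35}{4} - 1798 = - \frac{7227}{4}$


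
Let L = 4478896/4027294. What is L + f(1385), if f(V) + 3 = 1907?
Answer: 3836223336/2013647 ≈ 1905.1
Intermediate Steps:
f(V) = 1904 (f(V) = -3 + 1907 = 1904)
L = 2239448/2013647 (L = 4478896*(1/4027294) = 2239448/2013647 ≈ 1.1121)
L + f(1385) = 2239448/2013647 + 1904 = 3836223336/2013647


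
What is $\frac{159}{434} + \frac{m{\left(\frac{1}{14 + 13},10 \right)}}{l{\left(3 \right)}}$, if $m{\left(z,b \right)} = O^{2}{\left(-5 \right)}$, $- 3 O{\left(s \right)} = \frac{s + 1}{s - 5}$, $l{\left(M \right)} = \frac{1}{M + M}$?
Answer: $\frac{15397}{32550} \approx 0.47303$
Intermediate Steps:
$l{\left(M \right)} = \frac{1}{2 M}$
$O{\left(s \right)} = - \frac{1 + s}{3 \left(-5 + s\right)}$ ($O{\left(s \right)} = - \frac{\left(s + 1\right) \frac{1}{s - 5}}{3} = - \frac{\left(1 + s\right) \frac{1}{-5 + s}}{3} = - \frac{\frac{1}{-5 + s} \left(1 + s\right)}{3} = - \frac{1 + s}{3 \left(-5 + s\right)}$)
$m{\left(z,b \right)} = \frac{4}{225}$ ($m{\left(z,b \right)} = \left(\frac{-1 - -5}{3 \left(-5 - 5\right)}\right)^{2} = \left(\frac{-1 + 5}{3 \left(-10\right)}\right)^{2} = \left(\frac{1}{3} \left(- \frac{1}{10}\right) 4\right)^{2} = \left(- \frac{2}{15}\right)^{2} = \frac{4}{225}$)
$\frac{159}{434} + \frac{m{\left(\frac{1}{14 + 13},10 \right)}}{l{\left(3 \right)}} = \frac{159}{434} + \frac{4}{225 \frac{1}{2 \cdot 3}} = 159 \cdot \frac{1}{434} + \frac{4}{225 \cdot \frac{1}{2} \cdot \frac{1}{3}} = \frac{159}{434} + \frac{4 \frac{1}{\frac{1}{6}}}{225} = \frac{159}{434} + \frac{4}{225} \cdot 6 = \frac{159}{434} + \frac{8}{75} = \frac{15397}{32550}$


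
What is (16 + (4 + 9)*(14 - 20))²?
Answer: 3844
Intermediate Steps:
(16 + (4 + 9)*(14 - 20))² = (16 + 13*(-6))² = (16 - 78)² = (-62)² = 3844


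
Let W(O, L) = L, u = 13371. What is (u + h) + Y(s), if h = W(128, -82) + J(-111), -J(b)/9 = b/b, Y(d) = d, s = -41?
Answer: 13239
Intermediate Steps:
J(b) = -9 (J(b) = -9*b/b = -9*1 = -9)
h = -91 (h = -82 - 9 = -91)
(u + h) + Y(s) = (13371 - 91) - 41 = 13280 - 41 = 13239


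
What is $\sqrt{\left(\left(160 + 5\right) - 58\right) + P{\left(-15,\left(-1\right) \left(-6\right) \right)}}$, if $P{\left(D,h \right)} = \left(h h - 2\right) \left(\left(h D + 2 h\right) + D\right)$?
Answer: $i \sqrt{3055} \approx 55.272 i$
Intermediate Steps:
$P{\left(D,h \right)} = \left(-2 + h^{2}\right) \left(D + 2 h + D h\right)$ ($P{\left(D,h \right)} = \left(h^{2} - 2\right) \left(\left(D h + 2 h\right) + D\right) = \left(-2 + h^{2}\right) \left(\left(2 h + D h\right) + D\right) = \left(-2 + h^{2}\right) \left(D + 2 h + D h\right)$)
$\sqrt{\left(\left(160 + 5\right) - 58\right) + P{\left(-15,\left(-1\right) \left(-6\right) \right)}} = \sqrt{\left(\left(160 + 5\right) - 58\right) - \left(-30 + 540 + 2808 - \left(-26\right) \left(-6\right)\right)} = \sqrt{\left(165 - 58\right) - \left(-6 - 180 + 540 + 2808\right)} = \sqrt{107 + \left(-24 + 30 + 2 \cdot 216 - 540 - 3240 + 180\right)} = \sqrt{107 + \left(-24 + 30 + 432 - 540 - 3240 + 180\right)} = \sqrt{107 - 3162} = \sqrt{-3055} = i \sqrt{3055}$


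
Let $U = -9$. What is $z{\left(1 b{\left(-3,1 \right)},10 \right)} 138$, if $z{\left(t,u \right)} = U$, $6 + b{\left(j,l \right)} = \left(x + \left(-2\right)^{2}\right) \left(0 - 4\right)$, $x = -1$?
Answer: $-1242$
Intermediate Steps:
$b{\left(j,l \right)} = -18$ ($b{\left(j,l \right)} = -6 + \left(-1 + \left(-2\right)^{2}\right) \left(0 - 4\right) = -6 + \left(-1 + 4\right) \left(-4\right) = -6 + 3 \left(-4\right) = -6 - 12 = -18$)
$z{\left(t,u \right)} = -9$
$z{\left(1 b{\left(-3,1 \right)},10 \right)} 138 = \left(-9\right) 138 = -1242$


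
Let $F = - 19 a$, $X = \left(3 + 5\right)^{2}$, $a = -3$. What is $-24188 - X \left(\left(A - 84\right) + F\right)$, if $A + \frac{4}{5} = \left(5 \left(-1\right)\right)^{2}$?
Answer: $- \frac{120044}{5} \approx -24009.0$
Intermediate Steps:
$A = \frac{121}{5}$ ($A = - \frac{4}{5} + \left(5 \left(-1\right)\right)^{2} = - \frac{4}{5} + \left(-5\right)^{2} = - \frac{4}{5} + 25 = \frac{121}{5} \approx 24.2$)
$X = 64$ ($X = 8^{2} = 64$)
$F = 57$ ($F = \left(-19\right) \left(-3\right) = 57$)
$-24188 - X \left(\left(A - 84\right) + F\right) = -24188 - 64 \left(\left(\frac{121}{5} - 84\right) + 57\right) = -24188 - 64 \left(- \frac{299}{5} + 57\right) = -24188 - 64 \left(- \frac{14}{5}\right) = -24188 - - \frac{896}{5} = -24188 + \frac{896}{5} = - \frac{120044}{5}$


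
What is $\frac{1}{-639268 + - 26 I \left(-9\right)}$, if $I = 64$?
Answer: $- \frac{1}{624292} \approx -1.6018 \cdot 10^{-6}$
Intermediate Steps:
$\frac{1}{-639268 + - 26 I \left(-9\right)} = \frac{1}{-639268 + \left(-26\right) 64 \left(-9\right)} = \frac{1}{-639268 - -14976} = \frac{1}{-639268 + 14976} = \frac{1}{-624292} = - \frac{1}{624292}$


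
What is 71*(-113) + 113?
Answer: -7910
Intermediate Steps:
71*(-113) + 113 = -8023 + 113 = -7910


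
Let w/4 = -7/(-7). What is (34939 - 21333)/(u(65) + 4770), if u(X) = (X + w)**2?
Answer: 13606/9531 ≈ 1.4276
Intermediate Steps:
w = 4 (w = 4*(-7/(-7)) = 4*(-7*(-1/7)) = 4*1 = 4)
u(X) = (4 + X)**2 (u(X) = (X + 4)**2 = (4 + X)**2)
(34939 - 21333)/(u(65) + 4770) = (34939 - 21333)/((4 + 65)**2 + 4770) = 13606/(69**2 + 4770) = 13606/(4761 + 4770) = 13606/9531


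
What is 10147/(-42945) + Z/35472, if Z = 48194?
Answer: 94986497/84630280 ≈ 1.1224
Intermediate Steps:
10147/(-42945) + Z/35472 = 10147/(-42945) + 48194/35472 = 10147*(-1/42945) + 48194*(1/35472) = -10147/42945 + 24097/17736 = 94986497/84630280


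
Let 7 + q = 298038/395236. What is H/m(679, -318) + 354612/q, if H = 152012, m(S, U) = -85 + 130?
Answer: -2965867664036/55543815 ≈ -53397.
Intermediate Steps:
q = -1234307/197618 (q = -7 + 298038/395236 = -7 + 298038*(1/395236) = -7 + 149019/197618 = -1234307/197618 ≈ -6.2459)
m(S, U) = 45
H/m(679, -318) + 354612/q = 152012/45 + 354612/(-1234307/197618) = 152012*(1/45) + 354612*(-197618/1234307) = 152012/45 - 70077714216/1234307 = -2965867664036/55543815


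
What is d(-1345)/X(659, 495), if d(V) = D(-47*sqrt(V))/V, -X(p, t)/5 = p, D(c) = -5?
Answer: -1/886355 ≈ -1.1282e-6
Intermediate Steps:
X(p, t) = -5*p
d(V) = -5/V
d(-1345)/X(659, 495) = (-5/(-1345))/((-5*659)) = -5*(-1/1345)/(-3295) = (1/269)*(-1/3295) = -1/886355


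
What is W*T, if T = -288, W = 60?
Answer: -17280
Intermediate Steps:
W*T = 60*(-288) = -17280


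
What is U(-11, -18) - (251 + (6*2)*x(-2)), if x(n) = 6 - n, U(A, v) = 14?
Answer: -333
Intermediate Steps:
U(-11, -18) - (251 + (6*2)*x(-2)) = 14 - (251 + (6*2)*(6 - 1*(-2))) = 14 - (251 + 12*(6 + 2)) = 14 - (251 + 12*8) = 14 - (251 + 96) = 14 - 1*347 = 14 - 347 = -333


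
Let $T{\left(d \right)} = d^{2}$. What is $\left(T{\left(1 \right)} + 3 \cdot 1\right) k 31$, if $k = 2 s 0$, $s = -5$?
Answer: $0$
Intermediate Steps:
$k = 0$ ($k = 2 \left(-5\right) 0 = \left(-10\right) 0 = 0$)
$\left(T{\left(1 \right)} + 3 \cdot 1\right) k 31 = \left(1^{2} + 3 \cdot 1\right) 0 \cdot 31 = \left(1 + 3\right) 0 \cdot 31 = 4 \cdot 0 \cdot 31 = 0 \cdot 31 = 0$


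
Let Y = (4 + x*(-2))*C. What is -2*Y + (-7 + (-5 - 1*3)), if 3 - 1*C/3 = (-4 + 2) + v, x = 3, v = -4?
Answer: 93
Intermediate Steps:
C = 27 (C = 9 - 3*((-4 + 2) - 4) = 9 - 3*(-2 - 4) = 9 - 3*(-6) = 9 + 18 = 27)
Y = -54 (Y = (4 + 3*(-2))*27 = (4 - 6)*27 = -2*27 = -54)
-2*Y + (-7 + (-5 - 1*3)) = -2*(-54) + (-7 + (-5 - 1*3)) = 108 + (-7 + (-5 - 3)) = 108 + (-7 - 8) = 108 - 15 = 93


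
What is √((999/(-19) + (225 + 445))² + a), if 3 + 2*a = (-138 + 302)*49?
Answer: √556265270/38 ≈ 620.67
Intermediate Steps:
a = 8033/2 (a = -3/2 + ((-138 + 302)*49)/2 = -3/2 + (164*49)/2 = -3/2 + (½)*8036 = -3/2 + 4018 = 8033/2 ≈ 4016.5)
√((999/(-19) + (225 + 445))² + a) = √((999/(-19) + (225 + 445))² + 8033/2) = √((999*(-1/19) + 670)² + 8033/2) = √((-999/19 + 670)² + 8033/2) = √((11731/19)² + 8033/2) = √(137616361/361 + 8033/2) = √(278132635/722) = √556265270/38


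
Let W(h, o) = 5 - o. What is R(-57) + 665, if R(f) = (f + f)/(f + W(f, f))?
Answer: 3211/5 ≈ 642.20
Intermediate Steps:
R(f) = 2*f/5 (R(f) = (f + f)/(f + (5 - f)) = (2*f)/5 = (2*f)*(1/5) = 2*f/5)
R(-57) + 665 = (2/5)*(-57) + 665 = -114/5 + 665 = 3211/5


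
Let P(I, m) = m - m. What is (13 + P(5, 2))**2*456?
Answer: 77064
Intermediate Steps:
P(I, m) = 0
(13 + P(5, 2))**2*456 = (13 + 0)**2*456 = 13**2*456 = 169*456 = 77064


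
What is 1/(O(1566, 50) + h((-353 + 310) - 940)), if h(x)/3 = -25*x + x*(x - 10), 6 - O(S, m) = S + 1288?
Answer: 1/2999234 ≈ 3.3342e-7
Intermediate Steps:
O(S, m) = -1282 - S (O(S, m) = 6 - (S + 1288) = 6 - (1288 + S) = 6 + (-1288 - S) = -1282 - S)
h(x) = -75*x + 3*x*(-10 + x) (h(x) = 3*(-25*x + x*(x - 10)) = 3*(-25*x + x*(-10 + x)) = -75*x + 3*x*(-10 + x))
1/(O(1566, 50) + h((-353 + 310) - 940)) = 1/((-1282 - 1*1566) + 3*((-353 + 310) - 940)*(-35 + ((-353 + 310) - 940))) = 1/((-1282 - 1566) + 3*(-43 - 940)*(-35 + (-43 - 940))) = 1/(-2848 + 3*(-983)*(-35 - 983)) = 1/(-2848 + 3*(-983)*(-1018)) = 1/(-2848 + 3002082) = 1/2999234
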